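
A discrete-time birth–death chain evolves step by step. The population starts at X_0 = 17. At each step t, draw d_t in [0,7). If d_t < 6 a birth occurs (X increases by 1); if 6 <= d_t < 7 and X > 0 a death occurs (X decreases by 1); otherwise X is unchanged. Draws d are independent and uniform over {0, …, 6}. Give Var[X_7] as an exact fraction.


X can drop by at most 1 per step and X_0 = 17 > T = 7, so X_t >= 17 − t >= 10 > 0 for every t <= 7: the floor at 0 (the 'and X > 0' condition) never binds. Hence X_7 = X_0 + Σ_{t<7} Y_t with i.i.d. increments Y_t = y(d_t) ∈ {+1, −1, 0}.
Outcome values over d=0..6: [1, 1, 1, 1, 1, 1, -1]
Σy = 5, Σy² = 7, M = 7
μ = 5/7 = 5/7,  σ² = 7/7 − (5/7)² = 24/49
Independent increments: Var[X_7] = 7·σ² = 7·(24/49) = 24/7

24/7


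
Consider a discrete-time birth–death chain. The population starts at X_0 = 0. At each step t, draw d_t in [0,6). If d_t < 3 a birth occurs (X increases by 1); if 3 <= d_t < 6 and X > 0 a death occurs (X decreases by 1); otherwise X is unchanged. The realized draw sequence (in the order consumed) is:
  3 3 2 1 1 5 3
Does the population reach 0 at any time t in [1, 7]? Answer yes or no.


yes

t=0: X=0, d=3 → hold, X_1=0
t=1: X=0, d=3 → hold, X_2=0
t=2: X=0, d=2 → birth, X_3=1
t=3: X=1, d=1 → birth, X_4=2
t=4: X=2, d=1 → birth, X_5=3
t=5: X=3, d=5 → death, X_6=2
t=6: X=2, d=3 → death, X_7=1


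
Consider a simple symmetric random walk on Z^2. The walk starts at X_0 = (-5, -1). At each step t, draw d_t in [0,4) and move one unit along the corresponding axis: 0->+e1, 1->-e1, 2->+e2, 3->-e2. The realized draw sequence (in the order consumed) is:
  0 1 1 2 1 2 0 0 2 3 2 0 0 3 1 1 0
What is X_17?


(-4, 1)

t=0: X=(-5, -1), d=0 → +e1, X_1=(-4, -1)
t=1: X=(-4, -1), d=1 → -e1, X_2=(-5, -1)
t=2: X=(-5, -1), d=1 → -e1, X_3=(-6, -1)
t=3: X=(-6, -1), d=2 → +e2, X_4=(-6, 0)
t=4: X=(-6, 0), d=1 → -e1, X_5=(-7, 0)
t=5: X=(-7, 0), d=2 → +e2, X_6=(-7, 1)
t=6: X=(-7, 1), d=0 → +e1, X_7=(-6, 1)
t=7: X=(-6, 1), d=0 → +e1, X_8=(-5, 1)
t=8: X=(-5, 1), d=2 → +e2, X_9=(-5, 2)
t=9: X=(-5, 2), d=3 → -e2, X_10=(-5, 1)
t=10: X=(-5, 1), d=2 → +e2, X_11=(-5, 2)
t=11: X=(-5, 2), d=0 → +e1, X_12=(-4, 2)
t=12: X=(-4, 2), d=0 → +e1, X_13=(-3, 2)
t=13: X=(-3, 2), d=3 → -e2, X_14=(-3, 1)
t=14: X=(-3, 1), d=1 → -e1, X_15=(-4, 1)
t=15: X=(-4, 1), d=1 → -e1, X_16=(-5, 1)
t=16: X=(-5, 1), d=0 → +e1, X_17=(-4, 1)


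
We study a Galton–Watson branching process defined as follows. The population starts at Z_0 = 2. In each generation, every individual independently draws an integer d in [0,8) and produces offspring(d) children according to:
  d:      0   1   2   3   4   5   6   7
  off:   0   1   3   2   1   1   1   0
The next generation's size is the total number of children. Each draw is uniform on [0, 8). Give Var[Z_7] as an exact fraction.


Outcome values over d=0..7: [0, 1, 3, 2, 1, 1, 1, 0]
Σy = 9, Σy² = 17, M = 8
μ = 9/8 = 9/8,  σ² = 17/8 − (9/8)² = 55/64
V_0 = 0, E_0 = 2
V_1 = 55/64·E_0 + (9/8)²·V_0 = 55/32;  E_1 = 9/4
V_2 = 55/64·E_1 + (9/8)²·V_1 = 8415/2048;  E_2 = 81/32
V_3 = 55/64·E_2 + (9/8)²·V_2 = 966735/131072;  E_3 = 729/256
V_4 = 55/64·E_3 + (9/8)²·V_3 = 98834175/8388608;  E_4 = 6561/2048
V_5 = 55/64·E_4 + (9/8)²·V_4 = 9483630255/536870912;  E_5 = 59049/16384
V_6 = 55/64·E_5 + (9/8)²·V_5 = 874594520415/34359738368;  E_6 = 531441/131072
V_7 = 55/64·E_6 + (9/8)²·V_6 = 78504429976335/2199023255552;  E_7 = 4782969/1048576

78504429976335/2199023255552


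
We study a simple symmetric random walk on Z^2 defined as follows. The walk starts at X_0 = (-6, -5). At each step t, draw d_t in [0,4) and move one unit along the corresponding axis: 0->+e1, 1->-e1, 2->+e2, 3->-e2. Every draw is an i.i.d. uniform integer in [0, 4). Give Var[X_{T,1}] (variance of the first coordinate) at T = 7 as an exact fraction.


7/2

Outcome values over d=0..3: [1, -1, 0, 0]
Σy = 0, Σy² = 2, M = 4
μ = 0/4 = 0,  σ² = 2/4 − (0)² = 1/2
Independent increments: Var[X_7] = 7·σ² = 7·(1/2) = 7/2


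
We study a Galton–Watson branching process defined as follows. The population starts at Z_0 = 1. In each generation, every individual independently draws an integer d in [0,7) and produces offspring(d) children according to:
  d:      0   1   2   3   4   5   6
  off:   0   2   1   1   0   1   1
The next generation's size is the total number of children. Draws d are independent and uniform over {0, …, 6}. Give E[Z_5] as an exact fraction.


7776/16807

Outcome values over d=0..6: [0, 2, 1, 1, 0, 1, 1]
Σy = 6, Σy² = 8, M = 7
μ = 6/7 = 6/7,  σ² = 8/7 − (6/7)² = 20/49
E[Z_0] = 1
E[Z_1] = 6/7·E[Z_0] = 6/7
E[Z_2] = 6/7·E[Z_1] = 36/49
E[Z_3] = 6/7·E[Z_2] = 216/343
E[Z_4] = 6/7·E[Z_3] = 1296/2401
E[Z_5] = 6/7·E[Z_4] = 7776/16807


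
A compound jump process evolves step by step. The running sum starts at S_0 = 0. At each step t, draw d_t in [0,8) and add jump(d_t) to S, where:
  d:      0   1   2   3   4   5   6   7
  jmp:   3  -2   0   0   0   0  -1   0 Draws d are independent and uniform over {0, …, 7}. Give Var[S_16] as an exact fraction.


28

Outcome values over d=0..7: [3, -2, 0, 0, 0, 0, -1, 0]
Σy = 0, Σy² = 14, M = 8
μ = 0/8 = 0,  σ² = 14/8 − (0)² = 7/4
Independent increments: Var[S_16] = 16·σ² = 16·(7/4) = 28


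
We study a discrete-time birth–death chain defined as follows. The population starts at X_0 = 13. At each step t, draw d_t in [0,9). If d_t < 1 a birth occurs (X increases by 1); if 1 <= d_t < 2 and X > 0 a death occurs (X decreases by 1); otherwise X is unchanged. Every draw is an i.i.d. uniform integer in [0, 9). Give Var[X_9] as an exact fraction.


X can drop by at most 1 per step and X_0 = 13 > T = 9, so X_t >= 13 − t >= 4 > 0 for every t <= 9: the floor at 0 (the 'and X > 0' condition) never binds. Hence X_9 = X_0 + Σ_{t<9} Y_t with i.i.d. increments Y_t = y(d_t) ∈ {+1, −1, 0}.
Outcome values over d=0..8: [1, -1, 0, 0, 0, 0, 0, 0, 0]
Σy = 0, Σy² = 2, M = 9
μ = 0/9 = 0,  σ² = 2/9 − (0)² = 2/9
Independent increments: Var[X_9] = 9·σ² = 9·(2/9) = 2

2


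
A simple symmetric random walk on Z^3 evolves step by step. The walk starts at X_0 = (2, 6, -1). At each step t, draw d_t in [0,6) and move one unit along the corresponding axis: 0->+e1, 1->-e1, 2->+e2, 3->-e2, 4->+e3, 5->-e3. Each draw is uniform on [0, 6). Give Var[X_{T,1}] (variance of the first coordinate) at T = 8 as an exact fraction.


8/3

Outcome values over d=0..5: [1, -1, 0, 0, 0, 0]
Σy = 0, Σy² = 2, M = 6
μ = 0/6 = 0,  σ² = 2/6 − (0)² = 1/3
Independent increments: Var[X_8] = 8·σ² = 8·(1/3) = 8/3


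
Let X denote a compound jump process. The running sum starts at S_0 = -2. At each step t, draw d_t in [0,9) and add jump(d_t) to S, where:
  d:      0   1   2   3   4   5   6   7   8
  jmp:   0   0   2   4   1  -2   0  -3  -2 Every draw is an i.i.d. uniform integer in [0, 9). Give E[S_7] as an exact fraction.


-2

Outcome values over d=0..8: [0, 0, 2, 4, 1, -2, 0, -3, -2]
Σy = 0, Σy² = 38, M = 9
μ = 0/9 = 0,  σ² = 38/9 − (0)² = 38/9
E[S_7] = -2 + 7·(0) = -2


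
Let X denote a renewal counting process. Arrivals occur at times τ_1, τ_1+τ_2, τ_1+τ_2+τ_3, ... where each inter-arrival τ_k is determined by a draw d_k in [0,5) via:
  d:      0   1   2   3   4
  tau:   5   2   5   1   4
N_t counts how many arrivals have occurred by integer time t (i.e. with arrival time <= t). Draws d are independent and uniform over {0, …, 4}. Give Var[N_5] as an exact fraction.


Inter-arrival values over d=0..4: [5, 2, 5, 1, 4]
Each d has probability 1/5, so the pmf of τ is: f(1) = 1/5, f(2) = 1/5, f(4) = 1/5, f(5) = 2/5
Let p_n(j) = P(N_n = j), with p_0 = [1]. Condition on τ_1: p_n(0) = P(τ > n), and for j >= 1, p_n(j) = Σ_{k<=n} f(k)·p_{n−k}(j−1)
p_1 = [4/5, 1/5]  (j = 0..1)
p_2 = [3/5, 9/25, 1/25]  (j = 0..2)
p_3 = [3/5, 7/25, 14/125, 1/125]  (j = 0..3)
p_4 = [2/5, 11/25, 16/125, 19/625, 1/625]  (j = 0..4)
p_5 = [0, 19/25, 23/125, 6/125, 24/3125, 1/3125]  (j = 0..5)
E[N_5] = Σ j·p_5(j) = 4076/3125;  E[N_5²] = Σ j²·p_5(j) = 6434/3125
Var[N_5] = 6434/3125 − (4076/3125)² = 3492474/9765625

3492474/9765625


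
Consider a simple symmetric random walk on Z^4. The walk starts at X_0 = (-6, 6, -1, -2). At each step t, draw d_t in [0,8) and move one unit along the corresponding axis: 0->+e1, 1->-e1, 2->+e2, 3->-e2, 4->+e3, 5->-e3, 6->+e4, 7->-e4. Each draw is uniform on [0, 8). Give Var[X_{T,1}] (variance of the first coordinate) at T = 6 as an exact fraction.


3/2

Outcome values over d=0..7: [1, -1, 0, 0, 0, 0, 0, 0]
Σy = 0, Σy² = 2, M = 8
μ = 0/8 = 0,  σ² = 2/8 − (0)² = 1/4
Independent increments: Var[X_6] = 6·σ² = 6·(1/4) = 3/2


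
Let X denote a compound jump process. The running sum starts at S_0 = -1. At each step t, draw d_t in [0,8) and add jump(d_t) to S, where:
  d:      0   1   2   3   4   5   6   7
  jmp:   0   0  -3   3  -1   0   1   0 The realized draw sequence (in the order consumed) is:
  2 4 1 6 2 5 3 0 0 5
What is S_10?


t=0: S=-1, d=2, jump=-3, S_1=-4
t=1: S=-4, d=4, jump=-1, S_2=-5
t=2: S=-5, d=1, jump=0, S_3=-5
t=3: S=-5, d=6, jump=1, S_4=-4
t=4: S=-4, d=2, jump=-3, S_5=-7
t=5: S=-7, d=5, jump=0, S_6=-7
t=6: S=-7, d=3, jump=3, S_7=-4
t=7: S=-4, d=0, jump=0, S_8=-4
t=8: S=-4, d=0, jump=0, S_9=-4
t=9: S=-4, d=5, jump=0, S_10=-4

-4


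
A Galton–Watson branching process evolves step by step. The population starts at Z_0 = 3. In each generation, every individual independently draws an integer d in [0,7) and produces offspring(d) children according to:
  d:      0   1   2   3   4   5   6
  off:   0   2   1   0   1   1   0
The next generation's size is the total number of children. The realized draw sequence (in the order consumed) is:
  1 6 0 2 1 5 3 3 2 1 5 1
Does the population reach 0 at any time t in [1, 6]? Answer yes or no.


no

gen 0: Z_0=3, draws=[1, 6, 0], offspring=[2, 0, 0], Z_1=2
gen 1: Z_1=2, draws=[2, 1], offspring=[1, 2], Z_2=3
gen 2: Z_2=3, draws=[5, 3, 3], offspring=[1, 0, 0], Z_3=1
gen 3: Z_3=1, draws=[2], offspring=[1], Z_4=1
gen 4: Z_4=1, draws=[1], offspring=[2], Z_5=2
gen 5: Z_5=2, draws=[5, 1], offspring=[1, 2], Z_6=3


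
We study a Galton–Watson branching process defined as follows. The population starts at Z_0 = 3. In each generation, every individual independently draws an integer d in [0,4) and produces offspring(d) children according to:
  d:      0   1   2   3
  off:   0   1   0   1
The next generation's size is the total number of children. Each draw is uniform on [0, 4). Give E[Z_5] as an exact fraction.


Outcome values over d=0..3: [0, 1, 0, 1]
Σy = 2, Σy² = 2, M = 4
μ = 2/4 = 1/2,  σ² = 2/4 − (1/2)² = 1/4
E[Z_0] = 3
E[Z_1] = 1/2·E[Z_0] = 3/2
E[Z_2] = 1/2·E[Z_1] = 3/4
E[Z_3] = 1/2·E[Z_2] = 3/8
E[Z_4] = 1/2·E[Z_3] = 3/16
E[Z_5] = 1/2·E[Z_4] = 3/32

3/32


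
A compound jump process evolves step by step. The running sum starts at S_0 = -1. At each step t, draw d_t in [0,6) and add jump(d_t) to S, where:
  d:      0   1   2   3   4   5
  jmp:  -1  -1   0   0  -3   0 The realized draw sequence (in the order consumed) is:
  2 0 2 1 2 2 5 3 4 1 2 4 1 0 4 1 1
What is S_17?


t=0: S=-1, d=2, jump=0, S_1=-1
t=1: S=-1, d=0, jump=-1, S_2=-2
t=2: S=-2, d=2, jump=0, S_3=-2
t=3: S=-2, d=1, jump=-1, S_4=-3
t=4: S=-3, d=2, jump=0, S_5=-3
t=5: S=-3, d=2, jump=0, S_6=-3
t=6: S=-3, d=5, jump=0, S_7=-3
t=7: S=-3, d=3, jump=0, S_8=-3
t=8: S=-3, d=4, jump=-3, S_9=-6
t=9: S=-6, d=1, jump=-1, S_10=-7
t=10: S=-7, d=2, jump=0, S_11=-7
t=11: S=-7, d=4, jump=-3, S_12=-10
t=12: S=-10, d=1, jump=-1, S_13=-11
t=13: S=-11, d=0, jump=-1, S_14=-12
t=14: S=-12, d=4, jump=-3, S_15=-15
t=15: S=-15, d=1, jump=-1, S_16=-16
t=16: S=-16, d=1, jump=-1, S_17=-17

-17


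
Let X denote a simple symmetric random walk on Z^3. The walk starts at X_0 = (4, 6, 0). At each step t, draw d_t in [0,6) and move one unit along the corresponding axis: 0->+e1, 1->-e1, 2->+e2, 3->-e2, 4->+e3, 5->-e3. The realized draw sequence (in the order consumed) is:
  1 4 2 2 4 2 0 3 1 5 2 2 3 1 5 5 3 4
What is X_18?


t=0: X=(4, 6, 0), d=1 → -e1, X_1=(3, 6, 0)
t=1: X=(3, 6, 0), d=4 → +e3, X_2=(3, 6, 1)
t=2: X=(3, 6, 1), d=2 → +e2, X_3=(3, 7, 1)
t=3: X=(3, 7, 1), d=2 → +e2, X_4=(3, 8, 1)
t=4: X=(3, 8, 1), d=4 → +e3, X_5=(3, 8, 2)
t=5: X=(3, 8, 2), d=2 → +e2, X_6=(3, 9, 2)
t=6: X=(3, 9, 2), d=0 → +e1, X_7=(4, 9, 2)
t=7: X=(4, 9, 2), d=3 → -e2, X_8=(4, 8, 2)
t=8: X=(4, 8, 2), d=1 → -e1, X_9=(3, 8, 2)
t=9: X=(3, 8, 2), d=5 → -e3, X_10=(3, 8, 1)
t=10: X=(3, 8, 1), d=2 → +e2, X_11=(3, 9, 1)
t=11: X=(3, 9, 1), d=2 → +e2, X_12=(3, 10, 1)
t=12: X=(3, 10, 1), d=3 → -e2, X_13=(3, 9, 1)
t=13: X=(3, 9, 1), d=1 → -e1, X_14=(2, 9, 1)
t=14: X=(2, 9, 1), d=5 → -e3, X_15=(2, 9, 0)
t=15: X=(2, 9, 0), d=5 → -e3, X_16=(2, 9, -1)
t=16: X=(2, 9, -1), d=3 → -e2, X_17=(2, 8, -1)
t=17: X=(2, 8, -1), d=4 → +e3, X_18=(2, 8, 0)

(2, 8, 0)


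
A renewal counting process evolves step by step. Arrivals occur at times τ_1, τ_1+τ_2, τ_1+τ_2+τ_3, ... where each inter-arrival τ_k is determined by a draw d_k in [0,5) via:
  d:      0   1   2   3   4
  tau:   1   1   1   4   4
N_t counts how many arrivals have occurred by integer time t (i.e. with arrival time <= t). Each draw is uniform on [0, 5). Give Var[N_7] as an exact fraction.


Inter-arrival values over d=0..4: [1, 1, 1, 4, 4]
Each d has probability 1/5, so the pmf of τ is: f(1) = 3/5, f(4) = 2/5
Let p_n(j) = P(N_n = j), with p_0 = [1]. Condition on τ_1: p_n(0) = P(τ > n), and for j >= 1, p_n(j) = Σ_{k<=n} f(k)·p_{n−k}(j−1)
p_1 = [2/5, 3/5]  (j = 0..1)
p_2 = [2/5, 6/25, 9/25]  (j = 0..2)
p_3 = [2/5, 6/25, 18/125, 27/125]  (j = 0..3)
p_4 = [0, 16/25, 18/125, 54/625, 81/625]  (j = 0..4)
p_5 = [0, 4/25, 78/125, 54/625, 162/3125, 243/3125]  (j = 0..5)
p_6 = [0, 4/25, 24/125, 324/625, 162/3125, 486/15625, 729/15625]  (j = 0..6)
p_7 = [0, 4/25, 24/125, 108/625, 1242/3125, 486/15625, 1458/78125, 2187/78125]  (j = 0..7)
E[N_7] = Σ j·p_7(j) = 243407/78125;  E[N_7²] = Σ j²·p_7(j) = 911201/78125
Var[N_7] = 911201/78125 − (243407/78125)² = 11940610476/6103515625

11940610476/6103515625


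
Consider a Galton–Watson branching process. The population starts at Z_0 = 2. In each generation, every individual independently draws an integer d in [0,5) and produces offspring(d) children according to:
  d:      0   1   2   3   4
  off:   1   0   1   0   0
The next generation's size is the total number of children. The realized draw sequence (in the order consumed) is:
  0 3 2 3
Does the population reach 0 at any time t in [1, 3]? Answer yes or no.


gen 0: Z_0=2, draws=[0, 3], offspring=[1, 0], Z_1=1
gen 1: Z_1=1, draws=[2], offspring=[1], Z_2=1
gen 2: Z_2=1, draws=[3], offspring=[0], Z_3=0

yes


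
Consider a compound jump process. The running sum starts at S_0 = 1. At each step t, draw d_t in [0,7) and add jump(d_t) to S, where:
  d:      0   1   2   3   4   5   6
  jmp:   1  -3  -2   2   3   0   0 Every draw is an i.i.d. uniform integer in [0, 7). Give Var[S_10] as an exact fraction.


Outcome values over d=0..6: [1, -3, -2, 2, 3, 0, 0]
Σy = 1, Σy² = 27, M = 7
μ = 1/7 = 1/7,  σ² = 27/7 − (1/7)² = 188/49
Independent increments: Var[S_10] = 10·σ² = 10·(188/49) = 1880/49

1880/49


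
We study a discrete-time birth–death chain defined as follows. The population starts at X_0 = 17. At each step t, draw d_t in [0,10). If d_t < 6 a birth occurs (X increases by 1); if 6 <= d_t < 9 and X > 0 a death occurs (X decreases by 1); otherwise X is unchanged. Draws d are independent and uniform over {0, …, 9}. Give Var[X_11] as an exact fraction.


X can drop by at most 1 per step and X_0 = 17 > T = 11, so X_t >= 17 − t >= 6 > 0 for every t <= 11: the floor at 0 (the 'and X > 0' condition) never binds. Hence X_11 = X_0 + Σ_{t<11} Y_t with i.i.d. increments Y_t = y(d_t) ∈ {+1, −1, 0}.
Outcome values over d=0..9: [1, 1, 1, 1, 1, 1, -1, -1, -1, 0]
Σy = 3, Σy² = 9, M = 10
μ = 3/10 = 3/10,  σ² = 9/10 − (3/10)² = 81/100
Independent increments: Var[X_11] = 11·σ² = 11·(81/100) = 891/100

891/100


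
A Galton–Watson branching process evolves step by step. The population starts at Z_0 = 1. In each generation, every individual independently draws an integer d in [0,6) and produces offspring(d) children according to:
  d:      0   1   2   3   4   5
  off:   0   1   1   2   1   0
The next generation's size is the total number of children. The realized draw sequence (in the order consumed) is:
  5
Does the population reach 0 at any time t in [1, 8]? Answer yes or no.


yes

gen 0: Z_0=1, draws=[5], offspring=[0], Z_1=0
gen 1: Z_1=0, draws=[], offspring=[], Z_2=0
gen 2: Z_2=0, draws=[], offspring=[], Z_3=0
gen 3: Z_3=0, draws=[], offspring=[], Z_4=0
gen 4: Z_4=0, draws=[], offspring=[], Z_5=0
gen 5: Z_5=0, draws=[], offspring=[], Z_6=0
gen 6: Z_6=0, draws=[], offspring=[], Z_7=0
gen 7: Z_7=0, draws=[], offspring=[], Z_8=0


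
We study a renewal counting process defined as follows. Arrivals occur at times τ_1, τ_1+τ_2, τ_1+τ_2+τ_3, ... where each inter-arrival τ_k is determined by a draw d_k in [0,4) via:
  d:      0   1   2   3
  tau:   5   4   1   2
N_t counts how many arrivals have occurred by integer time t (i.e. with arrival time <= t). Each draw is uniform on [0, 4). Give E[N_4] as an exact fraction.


Inter-arrival values over d=0..3: [5, 4, 1, 2]
Each d has probability 1/4, so the pmf of τ is: f(1) = 1/4, f(2) = 1/4, f(4) = 1/4, f(5) = 1/4
Renewal equation for m(n) = E[N_n]: condition on τ_1 = k (if k <= n, one arrival plus a fresh copy on the remaining n−k steps): m(n) = F(n) + Σ_{k<=n} f(k)·m(n−k), where F(n) = P(τ <= n) and m(0) = 0
m(1) = F(1) = 1/4
m(2) = F(2) + f(1)·m(1) = 1/2 + 1/4·1/4 = 9/16
m(3) = F(3) + f(1)·m(2) + f(2)·m(1) = 1/2 + 1/4·9/16 + 1/4·1/4 = 45/64
m(4) = F(4) + f(1)·m(3) + f(2)·m(2) = 3/4 + 1/4·45/64 + 1/4·9/16 = 273/256
E[N_4] = m(4) = 273/256

273/256


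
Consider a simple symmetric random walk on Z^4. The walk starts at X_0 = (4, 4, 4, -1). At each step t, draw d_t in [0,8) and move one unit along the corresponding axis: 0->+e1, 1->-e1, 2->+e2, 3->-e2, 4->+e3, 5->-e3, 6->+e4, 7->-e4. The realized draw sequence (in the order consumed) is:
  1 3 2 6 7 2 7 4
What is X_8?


(3, 5, 5, -2)

t=0: X=(4, 4, 4, -1), d=1 → -e1, X_1=(3, 4, 4, -1)
t=1: X=(3, 4, 4, -1), d=3 → -e2, X_2=(3, 3, 4, -1)
t=2: X=(3, 3, 4, -1), d=2 → +e2, X_3=(3, 4, 4, -1)
t=3: X=(3, 4, 4, -1), d=6 → +e4, X_4=(3, 4, 4, 0)
t=4: X=(3, 4, 4, 0), d=7 → -e4, X_5=(3, 4, 4, -1)
t=5: X=(3, 4, 4, -1), d=2 → +e2, X_6=(3, 5, 4, -1)
t=6: X=(3, 5, 4, -1), d=7 → -e4, X_7=(3, 5, 4, -2)
t=7: X=(3, 5, 4, -2), d=4 → +e3, X_8=(3, 5, 5, -2)


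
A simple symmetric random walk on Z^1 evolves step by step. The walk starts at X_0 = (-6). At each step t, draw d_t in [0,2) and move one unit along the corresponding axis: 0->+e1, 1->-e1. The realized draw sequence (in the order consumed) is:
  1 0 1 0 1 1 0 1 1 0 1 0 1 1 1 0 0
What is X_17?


t=0: X=(-6), d=1 → -e1, X_1=(-7)
t=1: X=(-7), d=0 → +e1, X_2=(-6)
t=2: X=(-6), d=1 → -e1, X_3=(-7)
t=3: X=(-7), d=0 → +e1, X_4=(-6)
t=4: X=(-6), d=1 → -e1, X_5=(-7)
t=5: X=(-7), d=1 → -e1, X_6=(-8)
t=6: X=(-8), d=0 → +e1, X_7=(-7)
t=7: X=(-7), d=1 → -e1, X_8=(-8)
t=8: X=(-8), d=1 → -e1, X_9=(-9)
t=9: X=(-9), d=0 → +e1, X_10=(-8)
t=10: X=(-8), d=1 → -e1, X_11=(-9)
t=11: X=(-9), d=0 → +e1, X_12=(-8)
t=12: X=(-8), d=1 → -e1, X_13=(-9)
t=13: X=(-9), d=1 → -e1, X_14=(-10)
t=14: X=(-10), d=1 → -e1, X_15=(-11)
t=15: X=(-11), d=0 → +e1, X_16=(-10)
t=16: X=(-10), d=0 → +e1, X_17=(-9)

(-9)


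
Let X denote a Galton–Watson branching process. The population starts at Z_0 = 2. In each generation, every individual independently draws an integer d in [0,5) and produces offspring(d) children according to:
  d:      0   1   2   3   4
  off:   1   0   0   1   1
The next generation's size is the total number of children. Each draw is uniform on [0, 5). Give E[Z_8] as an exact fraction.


13122/390625

Outcome values over d=0..4: [1, 0, 0, 1, 1]
Σy = 3, Σy² = 3, M = 5
μ = 3/5 = 3/5,  σ² = 3/5 − (3/5)² = 6/25
E[Z_0] = 2
E[Z_1] = 3/5·E[Z_0] = 6/5
E[Z_2] = 3/5·E[Z_1] = 18/25
E[Z_3] = 3/5·E[Z_2] = 54/125
E[Z_4] = 3/5·E[Z_3] = 162/625
E[Z_5] = 3/5·E[Z_4] = 486/3125
E[Z_6] = 3/5·E[Z_5] = 1458/15625
E[Z_7] = 3/5·E[Z_6] = 4374/78125
E[Z_8] = 3/5·E[Z_7] = 13122/390625


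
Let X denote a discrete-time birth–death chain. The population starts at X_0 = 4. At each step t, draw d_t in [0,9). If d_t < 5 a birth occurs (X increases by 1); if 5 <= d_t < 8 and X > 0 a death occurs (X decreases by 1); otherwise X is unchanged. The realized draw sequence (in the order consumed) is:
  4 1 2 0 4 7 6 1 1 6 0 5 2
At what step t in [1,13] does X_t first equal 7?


3

t=0: X=4, d=4 → birth, X_1=5
t=1: X=5, d=1 → birth, X_2=6
t=2: X=6, d=2 → birth, X_3=7
t=3: X=7, d=0 → birth, X_4=8
t=4: X=8, d=4 → birth, X_5=9
t=5: X=9, d=7 → death, X_6=8
t=6: X=8, d=6 → death, X_7=7
t=7: X=7, d=1 → birth, X_8=8
t=8: X=8, d=1 → birth, X_9=9
t=9: X=9, d=6 → death, X_10=8
t=10: X=8, d=0 → birth, X_11=9
t=11: X=9, d=5 → death, X_12=8
t=12: X=8, d=2 → birth, X_13=9


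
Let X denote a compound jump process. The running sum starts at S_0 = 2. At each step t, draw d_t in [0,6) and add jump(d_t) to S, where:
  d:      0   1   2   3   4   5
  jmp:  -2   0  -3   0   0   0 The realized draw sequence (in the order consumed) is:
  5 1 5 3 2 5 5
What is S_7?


-1

t=0: S=2, d=5, jump=0, S_1=2
t=1: S=2, d=1, jump=0, S_2=2
t=2: S=2, d=5, jump=0, S_3=2
t=3: S=2, d=3, jump=0, S_4=2
t=4: S=2, d=2, jump=-3, S_5=-1
t=5: S=-1, d=5, jump=0, S_6=-1
t=6: S=-1, d=5, jump=0, S_7=-1


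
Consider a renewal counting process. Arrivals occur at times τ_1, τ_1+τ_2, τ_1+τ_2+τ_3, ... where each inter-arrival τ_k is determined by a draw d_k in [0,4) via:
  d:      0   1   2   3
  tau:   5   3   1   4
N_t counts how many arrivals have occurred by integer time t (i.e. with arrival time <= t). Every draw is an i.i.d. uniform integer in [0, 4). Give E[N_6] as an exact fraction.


6677/4096

Inter-arrival values over d=0..3: [5, 3, 1, 4]
Each d has probability 1/4, so the pmf of τ is: f(1) = 1/4, f(3) = 1/4, f(4) = 1/4, f(5) = 1/4
Renewal equation for m(n) = E[N_n]: condition on τ_1 = k (if k <= n, one arrival plus a fresh copy on the remaining n−k steps): m(n) = F(n) + Σ_{k<=n} f(k)·m(n−k), where F(n) = P(τ <= n) and m(0) = 0
m(1) = F(1) = 1/4
m(2) = F(2) + f(1)·m(1) = 1/4 + 1/4·1/4 = 5/16
m(3) = F(3) + f(1)·m(2) = 1/2 + 1/4·5/16 = 37/64
m(4) = F(4) + f(1)·m(3) + f(3)·m(1) = 3/4 + 1/4·37/64 + 1/4·1/4 = 245/256
m(5) = F(5) + f(1)·m(4) + f(3)·m(2) + f(4)·m(1) = 1 + 1/4·245/256 + 1/4·5/16 + 1/4·1/4 = 1413/1024
m(6) = F(6) + f(1)·m(5) + f(3)·m(3) + f(4)·m(2) + f(5)·m(1) = 1 + 1/4·1413/1024 + 1/4·37/64 + 1/4·5/16 + 1/4·1/4 = 6677/4096
E[N_6] = m(6) = 6677/4096


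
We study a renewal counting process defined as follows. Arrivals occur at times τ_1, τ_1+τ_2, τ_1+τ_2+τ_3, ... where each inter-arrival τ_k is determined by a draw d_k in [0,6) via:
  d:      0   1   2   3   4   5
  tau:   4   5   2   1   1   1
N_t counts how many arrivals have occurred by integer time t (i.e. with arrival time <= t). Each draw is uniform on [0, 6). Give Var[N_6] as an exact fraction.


4131791/2985984

Inter-arrival values over d=0..5: [4, 5, 2, 1, 1, 1]
Each d has probability 1/6, so the pmf of τ is: f(1) = 1/2, f(2) = 1/6, f(4) = 1/6, f(5) = 1/6
Let p_n(j) = P(N_n = j), with p_0 = [1]. Condition on τ_1: p_n(0) = P(τ > n), and for j >= 1, p_n(j) = Σ_{k<=n} f(k)·p_{n−k}(j−1)
p_1 = [1/2, 1/2]  (j = 0..1)
p_2 = [1/3, 5/12, 1/4]  (j = 0..2)
p_3 = [1/3, 1/4, 7/24, 1/8]  (j = 0..3)
p_4 = [1/6, 7/18, 7/36, 3/16, 1/16]  (j = 0..4)
p_5 = [0, 7/18, 23/72, 7/48, 11/96, 1/32]  (j = 0..5)
p_6 = [0, 1/6, 89/216, 101/432, 5/48, 13/192, 1/64]  (j = 0..6)
E[N_6] = Σ j·p_6(j) = 4391/1728;  E[N_6²] = Σ j²·p_6(j) = 13549/1728
Var[N_6] = 13549/1728 − (4391/1728)² = 4131791/2985984


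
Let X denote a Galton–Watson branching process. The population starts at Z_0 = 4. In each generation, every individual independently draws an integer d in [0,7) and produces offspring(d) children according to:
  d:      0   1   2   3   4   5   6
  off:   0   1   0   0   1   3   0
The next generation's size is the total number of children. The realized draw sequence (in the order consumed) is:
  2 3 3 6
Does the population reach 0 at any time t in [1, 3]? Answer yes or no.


gen 0: Z_0=4, draws=[2, 3, 3, 6], offspring=[0, 0, 0, 0], Z_1=0
gen 1: Z_1=0, draws=[], offspring=[], Z_2=0
gen 2: Z_2=0, draws=[], offspring=[], Z_3=0

yes


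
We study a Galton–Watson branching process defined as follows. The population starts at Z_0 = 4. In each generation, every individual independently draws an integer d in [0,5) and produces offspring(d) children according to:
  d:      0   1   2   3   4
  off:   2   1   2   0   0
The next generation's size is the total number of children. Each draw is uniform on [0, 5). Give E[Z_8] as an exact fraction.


Outcome values over d=0..4: [2, 1, 2, 0, 0]
Σy = 5, Σy² = 9, M = 5
μ = 5/5 = 1,  σ² = 9/5 − (1)² = 4/5
E[Z_0] = 4
E[Z_1] = 1·E[Z_0] = 4
E[Z_2] = 1·E[Z_1] = 4
E[Z_3] = 1·E[Z_2] = 4
E[Z_4] = 1·E[Z_3] = 4
E[Z_5] = 1·E[Z_4] = 4
E[Z_6] = 1·E[Z_5] = 4
E[Z_7] = 1·E[Z_6] = 4
E[Z_8] = 1·E[Z_7] = 4

4


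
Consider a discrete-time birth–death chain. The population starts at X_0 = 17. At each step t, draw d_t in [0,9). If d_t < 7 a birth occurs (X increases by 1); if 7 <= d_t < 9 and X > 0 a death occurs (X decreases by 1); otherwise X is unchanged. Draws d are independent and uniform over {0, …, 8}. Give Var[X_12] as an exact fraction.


224/27

X can drop by at most 1 per step and X_0 = 17 > T = 12, so X_t >= 17 − t >= 5 > 0 for every t <= 12: the floor at 0 (the 'and X > 0' condition) never binds. Hence X_12 = X_0 + Σ_{t<12} Y_t with i.i.d. increments Y_t = y(d_t) ∈ {+1, −1, 0}.
Outcome values over d=0..8: [1, 1, 1, 1, 1, 1, 1, -1, -1]
Σy = 5, Σy² = 9, M = 9
μ = 5/9 = 5/9,  σ² = 9/9 − (5/9)² = 56/81
Independent increments: Var[X_12] = 12·σ² = 12·(56/81) = 224/27


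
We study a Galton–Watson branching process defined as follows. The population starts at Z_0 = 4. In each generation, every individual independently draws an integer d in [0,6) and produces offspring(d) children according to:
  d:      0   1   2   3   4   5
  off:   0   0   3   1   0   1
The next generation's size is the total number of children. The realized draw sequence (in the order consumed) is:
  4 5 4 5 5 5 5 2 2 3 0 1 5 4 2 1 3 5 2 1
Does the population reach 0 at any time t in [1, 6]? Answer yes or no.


gen 0: Z_0=4, draws=[4, 5, 4, 5], offspring=[0, 1, 0, 1], Z_1=2
gen 1: Z_1=2, draws=[5, 5], offspring=[1, 1], Z_2=2
gen 2: Z_2=2, draws=[5, 2], offspring=[1, 3], Z_3=4
gen 3: Z_3=4, draws=[2, 3, 0, 1], offspring=[3, 1, 0, 0], Z_4=4
gen 4: Z_4=4, draws=[5, 4, 2, 1], offspring=[1, 0, 3, 0], Z_5=4
gen 5: Z_5=4, draws=[3, 5, 2, 1], offspring=[1, 1, 3, 0], Z_6=5

no


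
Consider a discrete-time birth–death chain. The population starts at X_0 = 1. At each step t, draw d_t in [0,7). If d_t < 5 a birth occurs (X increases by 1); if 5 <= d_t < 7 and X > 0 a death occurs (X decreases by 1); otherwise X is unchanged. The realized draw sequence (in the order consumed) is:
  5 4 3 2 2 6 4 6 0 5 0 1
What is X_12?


5

t=0: X=1, d=5 → death, X_1=0
t=1: X=0, d=4 → birth, X_2=1
t=2: X=1, d=3 → birth, X_3=2
t=3: X=2, d=2 → birth, X_4=3
t=4: X=3, d=2 → birth, X_5=4
t=5: X=4, d=6 → death, X_6=3
t=6: X=3, d=4 → birth, X_7=4
t=7: X=4, d=6 → death, X_8=3
t=8: X=3, d=0 → birth, X_9=4
t=9: X=4, d=5 → death, X_10=3
t=10: X=3, d=0 → birth, X_11=4
t=11: X=4, d=1 → birth, X_12=5


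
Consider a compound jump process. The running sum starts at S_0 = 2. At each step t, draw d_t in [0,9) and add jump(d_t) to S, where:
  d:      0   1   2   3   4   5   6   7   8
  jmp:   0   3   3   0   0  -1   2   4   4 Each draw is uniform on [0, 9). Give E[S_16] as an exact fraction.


Outcome values over d=0..8: [0, 3, 3, 0, 0, -1, 2, 4, 4]
Σy = 15, Σy² = 55, M = 9
μ = 15/9 = 5/3,  σ² = 55/9 − (5/3)² = 10/3
E[S_16] = 2 + 16·(5/3) = 86/3

86/3


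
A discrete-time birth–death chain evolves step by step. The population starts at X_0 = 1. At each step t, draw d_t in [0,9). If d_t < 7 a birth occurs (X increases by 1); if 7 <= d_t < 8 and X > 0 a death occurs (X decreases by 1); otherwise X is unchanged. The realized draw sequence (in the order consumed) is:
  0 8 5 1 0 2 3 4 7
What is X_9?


t=0: X=1, d=0 → birth, X_1=2
t=1: X=2, d=8 → hold, X_2=2
t=2: X=2, d=5 → birth, X_3=3
t=3: X=3, d=1 → birth, X_4=4
t=4: X=4, d=0 → birth, X_5=5
t=5: X=5, d=2 → birth, X_6=6
t=6: X=6, d=3 → birth, X_7=7
t=7: X=7, d=4 → birth, X_8=8
t=8: X=8, d=7 → death, X_9=7

7


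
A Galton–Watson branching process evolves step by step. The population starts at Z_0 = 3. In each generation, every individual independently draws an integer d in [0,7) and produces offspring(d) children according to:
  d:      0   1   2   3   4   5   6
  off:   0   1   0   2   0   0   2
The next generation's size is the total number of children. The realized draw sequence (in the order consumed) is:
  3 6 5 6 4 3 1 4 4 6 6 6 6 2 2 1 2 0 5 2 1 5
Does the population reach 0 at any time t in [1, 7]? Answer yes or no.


yes

gen 0: Z_0=3, draws=[3, 6, 5], offspring=[2, 2, 0], Z_1=4
gen 1: Z_1=4, draws=[6, 4, 3, 1], offspring=[2, 0, 2, 1], Z_2=5
gen 2: Z_2=5, draws=[4, 4, 6, 6, 6], offspring=[0, 0, 2, 2, 2], Z_3=6
gen 3: Z_3=6, draws=[6, 2, 2, 1, 2, 0], offspring=[2, 0, 0, 1, 0, 0], Z_4=3
gen 4: Z_4=3, draws=[5, 2, 1], offspring=[0, 0, 1], Z_5=1
gen 5: Z_5=1, draws=[5], offspring=[0], Z_6=0
gen 6: Z_6=0, draws=[], offspring=[], Z_7=0


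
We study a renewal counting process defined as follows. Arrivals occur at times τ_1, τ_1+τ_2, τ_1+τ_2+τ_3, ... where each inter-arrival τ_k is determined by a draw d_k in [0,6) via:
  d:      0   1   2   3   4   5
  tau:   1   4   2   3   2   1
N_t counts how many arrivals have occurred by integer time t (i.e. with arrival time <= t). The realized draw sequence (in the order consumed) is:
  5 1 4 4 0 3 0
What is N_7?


draw d_1=5: τ_1=1, arrival time A_1=1
draw d_2=1: τ_2=4, arrival time A_2=5
draw d_3=4: τ_3=2, arrival time A_3=7
draw d_4=4: τ_4=2, arrival time A_4=9
draw d_5=0: τ_5=1, arrival time A_5=10
draw d_6=3: τ_6=3, arrival time A_6=13
draw d_7=0: τ_7=1, arrival time A_7=14
N_t over t=0..7: 0:0 1:1 2:1 3:1 4:1 5:2 6:2 7:3

3


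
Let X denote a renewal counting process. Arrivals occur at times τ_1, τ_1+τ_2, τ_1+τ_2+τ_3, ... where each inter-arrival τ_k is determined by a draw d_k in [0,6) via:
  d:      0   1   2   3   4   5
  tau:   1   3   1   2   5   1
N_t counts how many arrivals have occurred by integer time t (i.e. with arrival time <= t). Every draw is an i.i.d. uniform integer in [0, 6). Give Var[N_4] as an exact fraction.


Inter-arrival values over d=0..5: [1, 3, 1, 2, 5, 1]
Each d has probability 1/6, so the pmf of τ is: f(1) = 1/2, f(2) = 1/6, f(3) = 1/6, f(5) = 1/6
Let p_n(j) = P(N_n = j), with p_0 = [1]. Condition on τ_1: p_n(0) = P(τ > n), and for j >= 1, p_n(j) = Σ_{k<=n} f(k)·p_{n−k}(j−1)
p_1 = [1/2, 1/2]  (j = 0..1)
p_2 = [1/3, 5/12, 1/4]  (j = 0..2)
p_3 = [1/6, 5/12, 7/24, 1/8]  (j = 0..3)
p_4 = [1/6, 2/9, 13/36, 3/16, 1/16]  (j = 0..4)
E[N_4] = Σ j·p_4(j) = 253/144;  E[N_4²] = Σ j²·p_4(j) = 209/48
Var[N_4] = 209/48 − (253/144)² = 26279/20736

26279/20736


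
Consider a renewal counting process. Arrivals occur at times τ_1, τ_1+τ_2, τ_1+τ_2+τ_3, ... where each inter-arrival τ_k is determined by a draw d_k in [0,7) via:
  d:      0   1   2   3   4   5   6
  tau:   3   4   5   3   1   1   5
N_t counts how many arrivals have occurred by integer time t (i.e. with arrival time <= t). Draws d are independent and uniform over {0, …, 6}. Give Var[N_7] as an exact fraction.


554128595212/678223072849

Inter-arrival values over d=0..6: [3, 4, 5, 3, 1, 1, 5]
Each d has probability 1/7, so the pmf of τ is: f(1) = 2/7, f(3) = 2/7, f(4) = 1/7, f(5) = 2/7
Let p_n(j) = P(N_n = j), with p_0 = [1]. Condition on τ_1: p_n(0) = P(τ > n), and for j >= 1, p_n(j) = Σ_{k<=n} f(k)·p_{n−k}(j−1)
p_1 = [5/7, 2/7]  (j = 0..1)
p_2 = [5/7, 10/49, 4/49]  (j = 0..2)
p_3 = [3/7, 24/49, 20/343, 8/343]  (j = 0..3)
p_4 = [2/7, 23/49, 76/343, 40/2401, 16/2401]  (j = 0..4)
p_5 = [0, 33/49, 80/343, 208/2401, 80/16807, 32/16807]  (j = 0..5)
p_6 = [0, 3/7, 152/343, 228/2401, 528/16807, 160/117649, 64/117649]  (j = 0..6)
p_7 = [0, 17/49, 132/343, 76/343, 592/16807, 1280/117649, 320/823543, 128/823543]  (j = 0..7)
E[N_7] = Σ j·p_7(j) = 1630659/823543;  E[N_7²] = Σ j²·p_7(j) = 3901651/823543
Var[N_7] = 3901651/823543 − (1630659/823543)² = 554128595212/678223072849


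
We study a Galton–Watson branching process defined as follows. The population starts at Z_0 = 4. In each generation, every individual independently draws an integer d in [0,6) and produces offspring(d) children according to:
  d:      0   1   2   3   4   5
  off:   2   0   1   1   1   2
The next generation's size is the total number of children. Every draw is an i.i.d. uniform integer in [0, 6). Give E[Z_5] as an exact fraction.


Outcome values over d=0..5: [2, 0, 1, 1, 1, 2]
Σy = 7, Σy² = 11, M = 6
μ = 7/6 = 7/6,  σ² = 11/6 − (7/6)² = 17/36
E[Z_0] = 4
E[Z_1] = 7/6·E[Z_0] = 14/3
E[Z_2] = 7/6·E[Z_1] = 49/9
E[Z_3] = 7/6·E[Z_2] = 343/54
E[Z_4] = 7/6·E[Z_3] = 2401/324
E[Z_5] = 7/6·E[Z_4] = 16807/1944

16807/1944


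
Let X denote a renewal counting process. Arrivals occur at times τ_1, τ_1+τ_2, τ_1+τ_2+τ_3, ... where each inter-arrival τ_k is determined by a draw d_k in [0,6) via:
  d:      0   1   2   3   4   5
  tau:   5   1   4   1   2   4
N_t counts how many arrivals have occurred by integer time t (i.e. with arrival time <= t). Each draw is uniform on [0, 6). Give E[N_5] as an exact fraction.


397/243

Inter-arrival values over d=0..5: [5, 1, 4, 1, 2, 4]
Each d has probability 1/6, so the pmf of τ is: f(1) = 1/3, f(2) = 1/6, f(4) = 1/3, f(5) = 1/6
Renewal equation for m(n) = E[N_n]: condition on τ_1 = k (if k <= n, one arrival plus a fresh copy on the remaining n−k steps): m(n) = F(n) + Σ_{k<=n} f(k)·m(n−k), where F(n) = P(τ <= n) and m(0) = 0
m(1) = F(1) = 1/3
m(2) = F(2) + f(1)·m(1) = 1/2 + 1/3·1/3 = 11/18
m(3) = F(3) + f(1)·m(2) + f(2)·m(1) = 1/2 + 1/3·11/18 + 1/6·1/3 = 41/54
m(4) = F(4) + f(1)·m(3) + f(2)·m(2) = 5/6 + 1/3·41/54 + 1/6·11/18 = 385/324
m(5) = F(5) + f(1)·m(4) + f(2)·m(3) + f(4)·m(1) = 1 + 1/3·385/324 + 1/6·41/54 + 1/3·1/3 = 397/243
E[N_5] = m(5) = 397/243


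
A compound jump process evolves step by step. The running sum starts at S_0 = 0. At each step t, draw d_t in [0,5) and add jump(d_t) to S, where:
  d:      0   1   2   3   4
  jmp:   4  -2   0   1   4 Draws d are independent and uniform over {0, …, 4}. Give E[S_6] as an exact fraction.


42/5

Outcome values over d=0..4: [4, -2, 0, 1, 4]
Σy = 7, Σy² = 37, M = 5
μ = 7/5 = 7/5,  σ² = 37/5 − (7/5)² = 136/25
E[S_6] = 0 + 6·(7/5) = 42/5


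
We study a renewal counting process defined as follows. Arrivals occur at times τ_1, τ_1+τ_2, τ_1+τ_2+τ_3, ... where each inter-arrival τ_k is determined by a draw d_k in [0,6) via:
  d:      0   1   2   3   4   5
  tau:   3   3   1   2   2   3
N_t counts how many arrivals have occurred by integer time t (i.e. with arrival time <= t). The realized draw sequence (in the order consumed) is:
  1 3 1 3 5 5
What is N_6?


2

draw d_1=1: τ_1=3, arrival time A_1=3
draw d_2=3: τ_2=2, arrival time A_2=5
draw d_3=1: τ_3=3, arrival time A_3=8
draw d_4=3: τ_4=2, arrival time A_4=10
draw d_5=5: τ_5=3, arrival time A_5=13
draw d_6=5: τ_6=3, arrival time A_6=16
N_t over t=0..6: 0:0 1:0 2:0 3:1 4:1 5:2 6:2


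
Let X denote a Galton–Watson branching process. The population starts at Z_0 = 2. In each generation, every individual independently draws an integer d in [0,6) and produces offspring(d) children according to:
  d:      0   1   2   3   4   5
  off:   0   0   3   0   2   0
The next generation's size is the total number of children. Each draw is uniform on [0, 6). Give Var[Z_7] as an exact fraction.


Outcome values over d=0..5: [0, 0, 3, 0, 2, 0]
Σy = 5, Σy² = 13, M = 6
μ = 5/6 = 5/6,  σ² = 13/6 − (5/6)² = 53/36
V_0 = 0, E_0 = 2
V_1 = 53/36·E_0 + (5/6)²·V_0 = 53/18;  E_1 = 5/3
V_2 = 53/36·E_1 + (5/6)²·V_1 = 2915/648;  E_2 = 25/18
V_3 = 53/36·E_2 + (5/6)²·V_2 = 120575/23328;  E_3 = 125/108
V_4 = 53/36·E_3 + (5/6)²·V_3 = 4445375/839808;  E_4 = 625/648
V_5 = 53/36·E_4 + (5/6)²·V_4 = 154064375/30233088;  E_5 = 3125/3888
V_6 = 53/36·E_5 + (5/6)²·V_5 = 5139509375/1088391168;  E_6 = 15625/23328
V_7 = 53/36·E_6 + (5/6)²·V_6 = 167124734375/39182082048;  E_7 = 78125/139968

167124734375/39182082048


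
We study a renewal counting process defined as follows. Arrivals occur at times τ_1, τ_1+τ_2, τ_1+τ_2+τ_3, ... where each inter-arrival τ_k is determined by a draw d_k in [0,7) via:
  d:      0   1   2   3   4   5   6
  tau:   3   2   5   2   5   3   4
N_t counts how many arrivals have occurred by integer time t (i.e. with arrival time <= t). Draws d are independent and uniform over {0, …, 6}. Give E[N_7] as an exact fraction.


599/343

Inter-arrival values over d=0..6: [3, 2, 5, 2, 5, 3, 4]
Each d has probability 1/7, so the pmf of τ is: f(2) = 2/7, f(3) = 2/7, f(4) = 1/7, f(5) = 2/7
Renewal equation for m(n) = E[N_n]: condition on τ_1 = k (if k <= n, one arrival plus a fresh copy on the remaining n−k steps): m(n) = F(n) + Σ_{k<=n} f(k)·m(n−k), where F(n) = P(τ <= n) and m(0) = 0
m(1) = F(1) = 0
m(2) = F(2) = 2/7
m(3) = F(3) = 4/7
m(4) = F(4) + f(2)·m(2) = 5/7 + 2/7·2/7 = 39/49
m(5) = F(5) + f(2)·m(3) + f(3)·m(2) = 1 + 2/7·4/7 + 2/7·2/7 = 61/49
m(6) = F(6) + f(2)·m(4) + f(3)·m(3) + f(4)·m(2) = 1 + 2/7·39/49 + 2/7·4/7 + 1/7·2/7 = 491/343
m(7) = F(7) + f(2)·m(5) + f(3)·m(4) + f(4)·m(3) + f(5)·m(2) = 1 + 2/7·61/49 + 2/7·39/49 + 1/7·4/7 + 2/7·2/7 = 599/343
E[N_7] = m(7) = 599/343


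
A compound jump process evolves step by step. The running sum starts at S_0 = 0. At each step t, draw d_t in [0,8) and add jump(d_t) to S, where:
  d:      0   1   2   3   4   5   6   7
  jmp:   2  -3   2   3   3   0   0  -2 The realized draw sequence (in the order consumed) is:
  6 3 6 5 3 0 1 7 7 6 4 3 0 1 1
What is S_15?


t=0: S=0, d=6, jump=0, S_1=0
t=1: S=0, d=3, jump=3, S_2=3
t=2: S=3, d=6, jump=0, S_3=3
t=3: S=3, d=5, jump=0, S_4=3
t=4: S=3, d=3, jump=3, S_5=6
t=5: S=6, d=0, jump=2, S_6=8
t=6: S=8, d=1, jump=-3, S_7=5
t=7: S=5, d=7, jump=-2, S_8=3
t=8: S=3, d=7, jump=-2, S_9=1
t=9: S=1, d=6, jump=0, S_10=1
t=10: S=1, d=4, jump=3, S_11=4
t=11: S=4, d=3, jump=3, S_12=7
t=12: S=7, d=0, jump=2, S_13=9
t=13: S=9, d=1, jump=-3, S_14=6
t=14: S=6, d=1, jump=-3, S_15=3

3


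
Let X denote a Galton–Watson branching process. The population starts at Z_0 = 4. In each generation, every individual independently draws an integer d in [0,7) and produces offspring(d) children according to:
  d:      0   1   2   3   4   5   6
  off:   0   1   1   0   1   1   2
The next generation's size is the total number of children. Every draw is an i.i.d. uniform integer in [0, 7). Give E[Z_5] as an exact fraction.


Outcome values over d=0..6: [0, 1, 1, 0, 1, 1, 2]
Σy = 6, Σy² = 8, M = 7
μ = 6/7 = 6/7,  σ² = 8/7 − (6/7)² = 20/49
E[Z_0] = 4
E[Z_1] = 6/7·E[Z_0] = 24/7
E[Z_2] = 6/7·E[Z_1] = 144/49
E[Z_3] = 6/7·E[Z_2] = 864/343
E[Z_4] = 6/7·E[Z_3] = 5184/2401
E[Z_5] = 6/7·E[Z_4] = 31104/16807

31104/16807


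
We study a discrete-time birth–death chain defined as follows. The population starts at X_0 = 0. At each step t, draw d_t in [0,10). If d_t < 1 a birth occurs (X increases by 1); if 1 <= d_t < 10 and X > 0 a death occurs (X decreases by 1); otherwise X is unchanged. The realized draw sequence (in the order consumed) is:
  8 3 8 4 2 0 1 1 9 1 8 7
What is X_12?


t=0: X=0, d=8 → hold, X_1=0
t=1: X=0, d=3 → hold, X_2=0
t=2: X=0, d=8 → hold, X_3=0
t=3: X=0, d=4 → hold, X_4=0
t=4: X=0, d=2 → hold, X_5=0
t=5: X=0, d=0 → birth, X_6=1
t=6: X=1, d=1 → death, X_7=0
t=7: X=0, d=1 → hold, X_8=0
t=8: X=0, d=9 → hold, X_9=0
t=9: X=0, d=1 → hold, X_10=0
t=10: X=0, d=8 → hold, X_11=0
t=11: X=0, d=7 → hold, X_12=0

0
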